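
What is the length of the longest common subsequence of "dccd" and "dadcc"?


LCS of "dccd" and "dadcc"
DP table:
           d    a    d    c    c
      0    0    0    0    0    0
  d   0    1    1    1    1    1
  c   0    1    1    1    2    2
  c   0    1    1    1    2    3
  d   0    1    1    2    2    3
LCS length = dp[4][5] = 3

3


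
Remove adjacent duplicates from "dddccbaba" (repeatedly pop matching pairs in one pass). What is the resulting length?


Input: dddccbaba
Stack-based adjacent duplicate removal:
  Read 'd': push. Stack: d
  Read 'd': matches stack top 'd' => pop. Stack: (empty)
  Read 'd': push. Stack: d
  Read 'c': push. Stack: dc
  Read 'c': matches stack top 'c' => pop. Stack: d
  Read 'b': push. Stack: db
  Read 'a': push. Stack: dba
  Read 'b': push. Stack: dbab
  Read 'a': push. Stack: dbaba
Final stack: "dbaba" (length 5)

5


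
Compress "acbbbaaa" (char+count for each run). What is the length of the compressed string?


Input: acbbbaaa
Runs:
  'a' x 1 => "a1"
  'c' x 1 => "c1"
  'b' x 3 => "b3"
  'a' x 3 => "a3"
Compressed: "a1c1b3a3"
Compressed length: 8

8


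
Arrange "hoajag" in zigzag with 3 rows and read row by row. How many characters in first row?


Zigzag "hoajag" into 3 rows:
Placing characters:
  'h' => row 0
  'o' => row 1
  'a' => row 2
  'j' => row 1
  'a' => row 0
  'g' => row 1
Rows:
  Row 0: "ha"
  Row 1: "ojg"
  Row 2: "a"
First row length: 2

2


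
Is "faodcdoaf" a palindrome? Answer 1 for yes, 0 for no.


Input: faodcdoaf
Reversed: faodcdoaf
  Compare pos 0 ('f') with pos 8 ('f'): match
  Compare pos 1 ('a') with pos 7 ('a'): match
  Compare pos 2 ('o') with pos 6 ('o'): match
  Compare pos 3 ('d') with pos 5 ('d'): match
Result: palindrome

1


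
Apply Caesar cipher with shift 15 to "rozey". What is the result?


Caesar cipher: shift "rozey" by 15
  'r' (pos 17) + 15 = pos 6 = 'g'
  'o' (pos 14) + 15 = pos 3 = 'd'
  'z' (pos 25) + 15 = pos 14 = 'o'
  'e' (pos 4) + 15 = pos 19 = 't'
  'y' (pos 24) + 15 = pos 13 = 'n'
Result: gdotn

gdotn


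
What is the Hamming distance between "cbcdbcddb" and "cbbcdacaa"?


Comparing "cbcdbcddb" and "cbbcdacaa" position by position:
  Position 0: 'c' vs 'c' => same
  Position 1: 'b' vs 'b' => same
  Position 2: 'c' vs 'b' => differ
  Position 3: 'd' vs 'c' => differ
  Position 4: 'b' vs 'd' => differ
  Position 5: 'c' vs 'a' => differ
  Position 6: 'd' vs 'c' => differ
  Position 7: 'd' vs 'a' => differ
  Position 8: 'b' vs 'a' => differ
Total differences (Hamming distance): 7

7


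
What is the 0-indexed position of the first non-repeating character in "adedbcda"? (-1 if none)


Input: adedbcda
Character frequencies:
  'a': 2
  'b': 1
  'c': 1
  'd': 3
  'e': 1
Scanning left to right for freq == 1:
  Position 0 ('a'): freq=2, skip
  Position 1 ('d'): freq=3, skip
  Position 2 ('e'): unique! => answer = 2

2


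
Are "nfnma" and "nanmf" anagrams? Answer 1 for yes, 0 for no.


Strings: "nfnma", "nanmf"
Sorted first:  afmnn
Sorted second: afmnn
Sorted forms match => anagrams

1


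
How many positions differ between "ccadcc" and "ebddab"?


Comparing "ccadcc" and "ebddab" position by position:
  Position 0: 'c' vs 'e' => DIFFER
  Position 1: 'c' vs 'b' => DIFFER
  Position 2: 'a' vs 'd' => DIFFER
  Position 3: 'd' vs 'd' => same
  Position 4: 'c' vs 'a' => DIFFER
  Position 5: 'c' vs 'b' => DIFFER
Positions that differ: 5

5


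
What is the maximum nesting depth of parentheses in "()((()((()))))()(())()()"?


Input: "()((()((()))))()(())()()"
Tracking depth:
  Position 0 '(': depth becomes 1
  Position 1 ')': depth becomes 0
  Position 2 '(': depth becomes 1
  Position 3 '(': depth becomes 2
  Position 4 '(': depth becomes 3
  Position 5 ')': depth becomes 2
  Position 6 '(': depth becomes 3
  Position 7 '(': depth becomes 4
  Position 8 '(': depth becomes 5
  Position 9 ')': depth becomes 4
  Position 10 ')': depth becomes 3
  Position 11 ')': depth becomes 2
  Position 12 ')': depth becomes 1
  Position 13 ')': depth becomes 0
  Position 14 '(': depth becomes 1
  Position 15 ')': depth becomes 0
  Position 16 '(': depth becomes 1
  Position 17 '(': depth becomes 2
  Position 18 ')': depth becomes 1
  Position 19 ')': depth becomes 0
  Position 20 '(': depth becomes 1
  Position 21 ')': depth becomes 0
  Position 22 '(': depth becomes 1
  Position 23 ')': depth becomes 0
Maximum depth reached: 5

5


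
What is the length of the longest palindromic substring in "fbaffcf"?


Input: "fbaffcf"
Checking substrings for palindromes:
  [4:7] "fcf" (len 3) => palindrome
  [3:5] "ff" (len 2) => palindrome
Longest palindromic substring: "fcf" with length 3

3


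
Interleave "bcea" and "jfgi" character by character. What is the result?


Interleaving "bcea" and "jfgi":
  Position 0: 'b' from first, 'j' from second => "bj"
  Position 1: 'c' from first, 'f' from second => "cf"
  Position 2: 'e' from first, 'g' from second => "eg"
  Position 3: 'a' from first, 'i' from second => "ai"
Result: bjcfegai

bjcfegai


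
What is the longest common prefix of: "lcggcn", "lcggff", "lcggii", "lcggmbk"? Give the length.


Words: lcggcn, lcggff, lcggii, lcggmbk
  Position 0: all 'l' => match
  Position 1: all 'c' => match
  Position 2: all 'g' => match
  Position 3: all 'g' => match
  Position 4: ('c', 'f', 'i', 'm') => mismatch, stop
LCP = "lcgg" (length 4)

4


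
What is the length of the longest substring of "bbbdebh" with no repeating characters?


Input: "bbbdebh"
Sliding window (track last position of each char):
  Position 0 ('b'): window [0,0] length 1 -- new best
  Position 1 ('b'): repeat (last at 0), move window start to 1
  Position 1 ('b'): window [1,1] length 1
  Position 2 ('b'): repeat (last at 1), move window start to 2
  Position 2 ('b'): window [2,2] length 1
  Position 3 ('d'): window [2,3] length 2 -- new best
  Position 4 ('e'): window [2,4] length 3 -- new best
  Position 5 ('b'): repeat (last at 2), move window start to 3
  Position 5 ('b'): window [3,5] length 3
  Position 6 ('h'): window [3,6] length 4 -- new best
Longest substring with no repeats: "debh" with length 4

4


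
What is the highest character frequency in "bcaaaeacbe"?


Input: bcaaaeacbe
Character counts:
  'a': 4
  'b': 2
  'c': 2
  'e': 2
Maximum frequency: 4

4


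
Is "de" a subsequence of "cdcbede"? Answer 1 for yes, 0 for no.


Check if "de" is a subsequence of "cdcbede"
Greedy scan:
  Position 0 ('c'): no match needed
  Position 1 ('d'): matches sub[0] = 'd'
  Position 2 ('c'): no match needed
  Position 3 ('b'): no match needed
  Position 4 ('e'): matches sub[1] = 'e'
  Position 5 ('d'): no match needed
  Position 6 ('e'): no match needed
All 2 characters matched => is a subsequence

1


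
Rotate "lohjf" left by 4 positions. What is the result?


Input: "lohjf", rotate left by 4
First 4 characters: "lohj"
Remaining characters: "f"
Concatenate remaining + first: "f" + "lohj" = "flohj"

flohj


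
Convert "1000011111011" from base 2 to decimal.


Input: "1000011111011" in base 2
Positional expansion:
  Digit '1' (value 1) x 2^12 = 4096
  Digit '0' (value 0) x 2^11 = 0
  Digit '0' (value 0) x 2^10 = 0
  Digit '0' (value 0) x 2^9 = 0
  Digit '0' (value 0) x 2^8 = 0
  Digit '1' (value 1) x 2^7 = 128
  Digit '1' (value 1) x 2^6 = 64
  Digit '1' (value 1) x 2^5 = 32
  Digit '1' (value 1) x 2^4 = 16
  Digit '1' (value 1) x 2^3 = 8
  Digit '0' (value 0) x 2^2 = 0
  Digit '1' (value 1) x 2^1 = 2
  Digit '1' (value 1) x 2^0 = 1
Sum = 4347

4347


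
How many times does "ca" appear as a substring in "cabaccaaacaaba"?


Searching for "ca" in "cabaccaaacaaba"
Scanning each position:
  Position 0: "ca" => MATCH
  Position 1: "ab" => no
  Position 2: "ba" => no
  Position 3: "ac" => no
  Position 4: "cc" => no
  Position 5: "ca" => MATCH
  Position 6: "aa" => no
  Position 7: "aa" => no
  Position 8: "ac" => no
  Position 9: "ca" => MATCH
  Position 10: "aa" => no
  Position 11: "ab" => no
  Position 12: "ba" => no
Total occurrences: 3

3


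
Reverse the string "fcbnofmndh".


Input: fcbnofmndh
Reading characters right to left:
  Position 9: 'h'
  Position 8: 'd'
  Position 7: 'n'
  Position 6: 'm'
  Position 5: 'f'
  Position 4: 'o'
  Position 3: 'n'
  Position 2: 'b'
  Position 1: 'c'
  Position 0: 'f'
Reversed: hdnmfonbcf

hdnmfonbcf


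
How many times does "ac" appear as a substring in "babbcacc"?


Searching for "ac" in "babbcacc"
Scanning each position:
  Position 0: "ba" => no
  Position 1: "ab" => no
  Position 2: "bb" => no
  Position 3: "bc" => no
  Position 4: "ca" => no
  Position 5: "ac" => MATCH
  Position 6: "cc" => no
Total occurrences: 1

1


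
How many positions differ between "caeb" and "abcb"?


Comparing "caeb" and "abcb" position by position:
  Position 0: 'c' vs 'a' => DIFFER
  Position 1: 'a' vs 'b' => DIFFER
  Position 2: 'e' vs 'c' => DIFFER
  Position 3: 'b' vs 'b' => same
Positions that differ: 3

3


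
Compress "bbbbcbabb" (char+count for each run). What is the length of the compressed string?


Input: bbbbcbabb
Runs:
  'b' x 4 => "b4"
  'c' x 1 => "c1"
  'b' x 1 => "b1"
  'a' x 1 => "a1"
  'b' x 2 => "b2"
Compressed: "b4c1b1a1b2"
Compressed length: 10

10


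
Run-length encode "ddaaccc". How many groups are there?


Input: ddaaccc
Scanning for consecutive runs:
  Group 1: 'd' x 2 (positions 0-1)
  Group 2: 'a' x 2 (positions 2-3)
  Group 3: 'c' x 3 (positions 4-6)
Total groups: 3

3


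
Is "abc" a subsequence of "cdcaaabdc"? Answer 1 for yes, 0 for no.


Check if "abc" is a subsequence of "cdcaaabdc"
Greedy scan:
  Position 0 ('c'): no match needed
  Position 1 ('d'): no match needed
  Position 2 ('c'): no match needed
  Position 3 ('a'): matches sub[0] = 'a'
  Position 4 ('a'): no match needed
  Position 5 ('a'): no match needed
  Position 6 ('b'): matches sub[1] = 'b'
  Position 7 ('d'): no match needed
  Position 8 ('c'): matches sub[2] = 'c'
All 3 characters matched => is a subsequence

1


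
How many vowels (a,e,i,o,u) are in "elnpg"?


Input: elnpg
Checking each character:
  'e' at position 0: vowel (running total: 1)
  'l' at position 1: consonant
  'n' at position 2: consonant
  'p' at position 3: consonant
  'g' at position 4: consonant
Total vowels: 1

1


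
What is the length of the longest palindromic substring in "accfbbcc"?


Input: "accfbbcc"
Checking substrings for palindromes:
  [1:3] "cc" (len 2) => palindrome
  [4:6] "bb" (len 2) => palindrome
  [6:8] "cc" (len 2) => palindrome
Longest palindromic substring: "cc" with length 2

2


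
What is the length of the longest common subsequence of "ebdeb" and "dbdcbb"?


LCS of "ebdeb" and "dbdcbb"
DP table:
           d    b    d    c    b    b
      0    0    0    0    0    0    0
  e   0    0    0    0    0    0    0
  b   0    0    1    1    1    1    1
  d   0    1    1    2    2    2    2
  e   0    1    1    2    2    2    2
  b   0    1    2    2    2    3    3
LCS length = dp[5][6] = 3

3


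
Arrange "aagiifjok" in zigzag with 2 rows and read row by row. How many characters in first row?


Zigzag "aagiifjok" into 2 rows:
Placing characters:
  'a' => row 0
  'a' => row 1
  'g' => row 0
  'i' => row 1
  'i' => row 0
  'f' => row 1
  'j' => row 0
  'o' => row 1
  'k' => row 0
Rows:
  Row 0: "agijk"
  Row 1: "aifo"
First row length: 5

5


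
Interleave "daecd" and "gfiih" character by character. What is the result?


Interleaving "daecd" and "gfiih":
  Position 0: 'd' from first, 'g' from second => "dg"
  Position 1: 'a' from first, 'f' from second => "af"
  Position 2: 'e' from first, 'i' from second => "ei"
  Position 3: 'c' from first, 'i' from second => "ci"
  Position 4: 'd' from first, 'h' from second => "dh"
Result: dgafeicidh

dgafeicidh


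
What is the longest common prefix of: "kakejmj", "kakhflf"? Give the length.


Words: kakejmj, kakhflf
  Position 0: all 'k' => match
  Position 1: all 'a' => match
  Position 2: all 'k' => match
  Position 3: ('e', 'h') => mismatch, stop
LCP = "kak" (length 3)

3


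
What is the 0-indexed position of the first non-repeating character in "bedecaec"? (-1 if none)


Input: bedecaec
Character frequencies:
  'a': 1
  'b': 1
  'c': 2
  'd': 1
  'e': 3
Scanning left to right for freq == 1:
  Position 0 ('b'): unique! => answer = 0

0


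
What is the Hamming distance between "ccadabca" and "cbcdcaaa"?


Comparing "ccadabca" and "cbcdcaaa" position by position:
  Position 0: 'c' vs 'c' => same
  Position 1: 'c' vs 'b' => differ
  Position 2: 'a' vs 'c' => differ
  Position 3: 'd' vs 'd' => same
  Position 4: 'a' vs 'c' => differ
  Position 5: 'b' vs 'a' => differ
  Position 6: 'c' vs 'a' => differ
  Position 7: 'a' vs 'a' => same
Total differences (Hamming distance): 5

5


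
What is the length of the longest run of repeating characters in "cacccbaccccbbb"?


Input: "cacccbaccccbbb"
Scanning for longest run:
  Position 1 ('a'): new char, reset run to 1
  Position 2 ('c'): new char, reset run to 1
  Position 3 ('c'): continues run of 'c', length=2
  Position 4 ('c'): continues run of 'c', length=3
  Position 5 ('b'): new char, reset run to 1
  Position 6 ('a'): new char, reset run to 1
  Position 7 ('c'): new char, reset run to 1
  Position 8 ('c'): continues run of 'c', length=2
  Position 9 ('c'): continues run of 'c', length=3
  Position 10 ('c'): continues run of 'c', length=4
  Position 11 ('b'): new char, reset run to 1
  Position 12 ('b'): continues run of 'b', length=2
  Position 13 ('b'): continues run of 'b', length=3
Longest run: 'c' with length 4

4


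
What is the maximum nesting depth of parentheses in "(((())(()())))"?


Input: "(((())(()())))"
Tracking depth:
  Position 0 '(': depth becomes 1
  Position 1 '(': depth becomes 2
  Position 2 '(': depth becomes 3
  Position 3 '(': depth becomes 4
  Position 4 ')': depth becomes 3
  Position 5 ')': depth becomes 2
  Position 6 '(': depth becomes 3
  Position 7 '(': depth becomes 4
  Position 8 ')': depth becomes 3
  Position 9 '(': depth becomes 4
  Position 10 ')': depth becomes 3
  Position 11 ')': depth becomes 2
  Position 12 ')': depth becomes 1
  Position 13 ')': depth becomes 0
Maximum depth reached: 4

4


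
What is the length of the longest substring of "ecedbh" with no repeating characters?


Input: "ecedbh"
Sliding window (track last position of each char):
  Position 0 ('e'): window [0,0] length 1 -- new best
  Position 1 ('c'): window [0,1] length 2 -- new best
  Position 2 ('e'): repeat (last at 0), move window start to 1
  Position 2 ('e'): window [1,2] length 2
  Position 3 ('d'): window [1,3] length 3 -- new best
  Position 4 ('b'): window [1,4] length 4 -- new best
  Position 5 ('h'): window [1,5] length 5 -- new best
Longest substring with no repeats: "cedbh" with length 5

5


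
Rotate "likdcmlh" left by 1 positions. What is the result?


Input: "likdcmlh", rotate left by 1
First 1 characters: "l"
Remaining characters: "ikdcmlh"
Concatenate remaining + first: "ikdcmlh" + "l" = "ikdcmlhl"

ikdcmlhl


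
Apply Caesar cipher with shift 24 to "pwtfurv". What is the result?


Caesar cipher: shift "pwtfurv" by 24
  'p' (pos 15) + 24 = pos 13 = 'n'
  'w' (pos 22) + 24 = pos 20 = 'u'
  't' (pos 19) + 24 = pos 17 = 'r'
  'f' (pos 5) + 24 = pos 3 = 'd'
  'u' (pos 20) + 24 = pos 18 = 's'
  'r' (pos 17) + 24 = pos 15 = 'p'
  'v' (pos 21) + 24 = pos 19 = 't'
Result: nurdspt

nurdspt


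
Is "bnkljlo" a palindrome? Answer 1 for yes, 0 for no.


Input: bnkljlo
Reversed: oljlknb
  Compare pos 0 ('b') with pos 6 ('o'): MISMATCH
  Compare pos 1 ('n') with pos 5 ('l'): MISMATCH
  Compare pos 2 ('k') with pos 4 ('j'): MISMATCH
Result: not a palindrome

0


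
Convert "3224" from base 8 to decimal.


Input: "3224" in base 8
Positional expansion:
  Digit '3' (value 3) x 8^3 = 1536
  Digit '2' (value 2) x 8^2 = 128
  Digit '2' (value 2) x 8^1 = 16
  Digit '4' (value 4) x 8^0 = 4
Sum = 1684

1684


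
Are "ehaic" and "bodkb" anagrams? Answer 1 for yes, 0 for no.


Strings: "ehaic", "bodkb"
Sorted first:  acehi
Sorted second: bbdko
Differ at position 0: 'a' vs 'b' => not anagrams

0


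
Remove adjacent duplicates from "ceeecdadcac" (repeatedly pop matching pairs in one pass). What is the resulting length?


Input: ceeecdadcac
Stack-based adjacent duplicate removal:
  Read 'c': push. Stack: c
  Read 'e': push. Stack: ce
  Read 'e': matches stack top 'e' => pop. Stack: c
  Read 'e': push. Stack: ce
  Read 'c': push. Stack: cec
  Read 'd': push. Stack: cecd
  Read 'a': push. Stack: cecda
  Read 'd': push. Stack: cecdad
  Read 'c': push. Stack: cecdadc
  Read 'a': push. Stack: cecdadca
  Read 'c': push. Stack: cecdadcac
Final stack: "cecdadcac" (length 9)

9


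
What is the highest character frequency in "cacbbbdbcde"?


Input: cacbbbdbcde
Character counts:
  'a': 1
  'b': 4
  'c': 3
  'd': 2
  'e': 1
Maximum frequency: 4

4


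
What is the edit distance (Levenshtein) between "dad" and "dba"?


Computing edit distance: "dad" -> "dba"
DP table:
           d    b    a
      0    1    2    3
  d   1    0    1    2
  a   2    1    1    1
  d   3    2    2    2
Edit distance = dp[3][3] = 2

2


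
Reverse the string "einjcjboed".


Input: einjcjboed
Reading characters right to left:
  Position 9: 'd'
  Position 8: 'e'
  Position 7: 'o'
  Position 6: 'b'
  Position 5: 'j'
  Position 4: 'c'
  Position 3: 'j'
  Position 2: 'n'
  Position 1: 'i'
  Position 0: 'e'
Reversed: deobjcjnie

deobjcjnie


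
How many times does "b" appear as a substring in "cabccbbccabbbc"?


Searching for "b" in "cabccbbccabbbc"
Scanning each position:
  Position 0: "c" => no
  Position 1: "a" => no
  Position 2: "b" => MATCH
  Position 3: "c" => no
  Position 4: "c" => no
  Position 5: "b" => MATCH
  Position 6: "b" => MATCH
  Position 7: "c" => no
  Position 8: "c" => no
  Position 9: "a" => no
  Position 10: "b" => MATCH
  Position 11: "b" => MATCH
  Position 12: "b" => MATCH
  Position 13: "c" => no
Total occurrences: 6

6


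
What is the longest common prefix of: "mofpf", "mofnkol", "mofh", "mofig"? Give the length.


Words: mofpf, mofnkol, mofh, mofig
  Position 0: all 'm' => match
  Position 1: all 'o' => match
  Position 2: all 'f' => match
  Position 3: ('p', 'n', 'h', 'i') => mismatch, stop
LCP = "mof" (length 3)

3


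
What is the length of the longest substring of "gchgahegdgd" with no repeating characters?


Input: "gchgahegdgd"
Sliding window (track last position of each char):
  Position 0 ('g'): window [0,0] length 1 -- new best
  Position 1 ('c'): window [0,1] length 2 -- new best
  Position 2 ('h'): window [0,2] length 3 -- new best
  Position 3 ('g'): repeat (last at 0), move window start to 1
  Position 3 ('g'): window [1,3] length 3
  Position 4 ('a'): window [1,4] length 4 -- new best
  Position 5 ('h'): repeat (last at 2), move window start to 3
  Position 5 ('h'): window [3,5] length 3
  Position 6 ('e'): window [3,6] length 4
  Position 7 ('g'): repeat (last at 3), move window start to 4
  Position 7 ('g'): window [4,7] length 4
  Position 8 ('d'): window [4,8] length 5 -- new best
  Position 9 ('g'): repeat (last at 7), move window start to 8
  Position 9 ('g'): window [8,9] length 2
  Position 10 ('d'): repeat (last at 8), move window start to 9
  Position 10 ('d'): window [9,10] length 2
Longest substring with no repeats: "ahegd" with length 5

5


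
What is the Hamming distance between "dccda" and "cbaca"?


Comparing "dccda" and "cbaca" position by position:
  Position 0: 'd' vs 'c' => differ
  Position 1: 'c' vs 'b' => differ
  Position 2: 'c' vs 'a' => differ
  Position 3: 'd' vs 'c' => differ
  Position 4: 'a' vs 'a' => same
Total differences (Hamming distance): 4

4


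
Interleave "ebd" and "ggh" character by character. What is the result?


Interleaving "ebd" and "ggh":
  Position 0: 'e' from first, 'g' from second => "eg"
  Position 1: 'b' from first, 'g' from second => "bg"
  Position 2: 'd' from first, 'h' from second => "dh"
Result: egbgdh

egbgdh


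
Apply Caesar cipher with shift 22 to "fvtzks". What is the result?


Caesar cipher: shift "fvtzks" by 22
  'f' (pos 5) + 22 = pos 1 = 'b'
  'v' (pos 21) + 22 = pos 17 = 'r'
  't' (pos 19) + 22 = pos 15 = 'p'
  'z' (pos 25) + 22 = pos 21 = 'v'
  'k' (pos 10) + 22 = pos 6 = 'g'
  's' (pos 18) + 22 = pos 14 = 'o'
Result: brpvgo

brpvgo


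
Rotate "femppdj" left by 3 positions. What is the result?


Input: "femppdj", rotate left by 3
First 3 characters: "fem"
Remaining characters: "ppdj"
Concatenate remaining + first: "ppdj" + "fem" = "ppdjfem"

ppdjfem


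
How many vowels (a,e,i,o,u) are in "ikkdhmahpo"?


Input: ikkdhmahpo
Checking each character:
  'i' at position 0: vowel (running total: 1)
  'k' at position 1: consonant
  'k' at position 2: consonant
  'd' at position 3: consonant
  'h' at position 4: consonant
  'm' at position 5: consonant
  'a' at position 6: vowel (running total: 2)
  'h' at position 7: consonant
  'p' at position 8: consonant
  'o' at position 9: vowel (running total: 3)
Total vowels: 3

3


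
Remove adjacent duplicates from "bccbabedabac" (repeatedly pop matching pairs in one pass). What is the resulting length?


Input: bccbabedabac
Stack-based adjacent duplicate removal:
  Read 'b': push. Stack: b
  Read 'c': push. Stack: bc
  Read 'c': matches stack top 'c' => pop. Stack: b
  Read 'b': matches stack top 'b' => pop. Stack: (empty)
  Read 'a': push. Stack: a
  Read 'b': push. Stack: ab
  Read 'e': push. Stack: abe
  Read 'd': push. Stack: abed
  Read 'a': push. Stack: abeda
  Read 'b': push. Stack: abedab
  Read 'a': push. Stack: abedaba
  Read 'c': push. Stack: abedabac
Final stack: "abedabac" (length 8)

8


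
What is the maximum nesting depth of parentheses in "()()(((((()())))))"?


Input: "()()(((((()())))))"
Tracking depth:
  Position 0 '(': depth becomes 1
  Position 1 ')': depth becomes 0
  Position 2 '(': depth becomes 1
  Position 3 ')': depth becomes 0
  Position 4 '(': depth becomes 1
  Position 5 '(': depth becomes 2
  Position 6 '(': depth becomes 3
  Position 7 '(': depth becomes 4
  Position 8 '(': depth becomes 5
  Position 9 '(': depth becomes 6
  Position 10 ')': depth becomes 5
  Position 11 '(': depth becomes 6
  Position 12 ')': depth becomes 5
  Position 13 ')': depth becomes 4
  Position 14 ')': depth becomes 3
  Position 15 ')': depth becomes 2
  Position 16 ')': depth becomes 1
  Position 17 ')': depth becomes 0
Maximum depth reached: 6

6


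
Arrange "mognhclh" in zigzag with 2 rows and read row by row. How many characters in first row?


Zigzag "mognhclh" into 2 rows:
Placing characters:
  'm' => row 0
  'o' => row 1
  'g' => row 0
  'n' => row 1
  'h' => row 0
  'c' => row 1
  'l' => row 0
  'h' => row 1
Rows:
  Row 0: "mghl"
  Row 1: "onch"
First row length: 4

4


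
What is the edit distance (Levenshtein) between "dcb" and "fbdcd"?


Computing edit distance: "dcb" -> "fbdcd"
DP table:
           f    b    d    c    d
      0    1    2    3    4    5
  d   1    1    2    2    3    4
  c   2    2    2    3    2    3
  b   3    3    2    3    3    3
Edit distance = dp[3][5] = 3

3


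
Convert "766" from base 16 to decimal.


Input: "766" in base 16
Positional expansion:
  Digit '7' (value 7) x 16^2 = 1792
  Digit '6' (value 6) x 16^1 = 96
  Digit '6' (value 6) x 16^0 = 6
Sum = 1894

1894


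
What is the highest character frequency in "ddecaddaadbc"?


Input: ddecaddaadbc
Character counts:
  'a': 3
  'b': 1
  'c': 2
  'd': 5
  'e': 1
Maximum frequency: 5

5


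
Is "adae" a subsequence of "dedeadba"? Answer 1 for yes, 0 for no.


Check if "adae" is a subsequence of "dedeadba"
Greedy scan:
  Position 0 ('d'): no match needed
  Position 1 ('e'): no match needed
  Position 2 ('d'): no match needed
  Position 3 ('e'): no match needed
  Position 4 ('a'): matches sub[0] = 'a'
  Position 5 ('d'): matches sub[1] = 'd'
  Position 6 ('b'): no match needed
  Position 7 ('a'): matches sub[2] = 'a'
Only matched 3/4 characters => not a subsequence

0


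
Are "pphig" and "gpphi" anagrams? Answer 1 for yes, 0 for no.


Strings: "pphig", "gpphi"
Sorted first:  ghipp
Sorted second: ghipp
Sorted forms match => anagrams

1


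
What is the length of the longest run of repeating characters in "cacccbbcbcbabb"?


Input: "cacccbbcbcbabb"
Scanning for longest run:
  Position 1 ('a'): new char, reset run to 1
  Position 2 ('c'): new char, reset run to 1
  Position 3 ('c'): continues run of 'c', length=2
  Position 4 ('c'): continues run of 'c', length=3
  Position 5 ('b'): new char, reset run to 1
  Position 6 ('b'): continues run of 'b', length=2
  Position 7 ('c'): new char, reset run to 1
  Position 8 ('b'): new char, reset run to 1
  Position 9 ('c'): new char, reset run to 1
  Position 10 ('b'): new char, reset run to 1
  Position 11 ('a'): new char, reset run to 1
  Position 12 ('b'): new char, reset run to 1
  Position 13 ('b'): continues run of 'b', length=2
Longest run: 'c' with length 3

3


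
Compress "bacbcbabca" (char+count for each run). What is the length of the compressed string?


Input: bacbcbabca
Runs:
  'b' x 1 => "b1"
  'a' x 1 => "a1"
  'c' x 1 => "c1"
  'b' x 1 => "b1"
  'c' x 1 => "c1"
  'b' x 1 => "b1"
  'a' x 1 => "a1"
  'b' x 1 => "b1"
  'c' x 1 => "c1"
  'a' x 1 => "a1"
Compressed: "b1a1c1b1c1b1a1b1c1a1"
Compressed length: 20

20


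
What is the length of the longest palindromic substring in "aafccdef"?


Input: "aafccdef"
Checking substrings for palindromes:
  [0:2] "aa" (len 2) => palindrome
  [3:5] "cc" (len 2) => palindrome
Longest palindromic substring: "aa" with length 2

2


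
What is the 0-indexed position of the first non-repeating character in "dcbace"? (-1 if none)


Input: dcbace
Character frequencies:
  'a': 1
  'b': 1
  'c': 2
  'd': 1
  'e': 1
Scanning left to right for freq == 1:
  Position 0 ('d'): unique! => answer = 0

0


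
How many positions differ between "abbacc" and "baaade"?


Comparing "abbacc" and "baaade" position by position:
  Position 0: 'a' vs 'b' => DIFFER
  Position 1: 'b' vs 'a' => DIFFER
  Position 2: 'b' vs 'a' => DIFFER
  Position 3: 'a' vs 'a' => same
  Position 4: 'c' vs 'd' => DIFFER
  Position 5: 'c' vs 'e' => DIFFER
Positions that differ: 5

5


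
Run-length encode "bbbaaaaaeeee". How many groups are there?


Input: bbbaaaaaeeee
Scanning for consecutive runs:
  Group 1: 'b' x 3 (positions 0-2)
  Group 2: 'a' x 5 (positions 3-7)
  Group 3: 'e' x 4 (positions 8-11)
Total groups: 3

3


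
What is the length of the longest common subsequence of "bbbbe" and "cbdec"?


LCS of "bbbbe" and "cbdec"
DP table:
           c    b    d    e    c
      0    0    0    0    0    0
  b   0    0    1    1    1    1
  b   0    0    1    1    1    1
  b   0    0    1    1    1    1
  b   0    0    1    1    1    1
  e   0    0    1    1    2    2
LCS length = dp[5][5] = 2

2


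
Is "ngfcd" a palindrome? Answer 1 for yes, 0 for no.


Input: ngfcd
Reversed: dcfgn
  Compare pos 0 ('n') with pos 4 ('d'): MISMATCH
  Compare pos 1 ('g') with pos 3 ('c'): MISMATCH
Result: not a palindrome

0


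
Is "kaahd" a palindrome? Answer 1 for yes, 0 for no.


Input: kaahd
Reversed: dhaak
  Compare pos 0 ('k') with pos 4 ('d'): MISMATCH
  Compare pos 1 ('a') with pos 3 ('h'): MISMATCH
Result: not a palindrome

0


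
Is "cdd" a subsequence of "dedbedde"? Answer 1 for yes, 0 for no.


Check if "cdd" is a subsequence of "dedbedde"
Greedy scan:
  Position 0 ('d'): no match needed
  Position 1 ('e'): no match needed
  Position 2 ('d'): no match needed
  Position 3 ('b'): no match needed
  Position 4 ('e'): no match needed
  Position 5 ('d'): no match needed
  Position 6 ('d'): no match needed
  Position 7 ('e'): no match needed
Only matched 0/3 characters => not a subsequence

0


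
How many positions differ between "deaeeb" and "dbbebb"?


Comparing "deaeeb" and "dbbebb" position by position:
  Position 0: 'd' vs 'd' => same
  Position 1: 'e' vs 'b' => DIFFER
  Position 2: 'a' vs 'b' => DIFFER
  Position 3: 'e' vs 'e' => same
  Position 4: 'e' vs 'b' => DIFFER
  Position 5: 'b' vs 'b' => same
Positions that differ: 3

3


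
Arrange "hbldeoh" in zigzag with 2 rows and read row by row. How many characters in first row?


Zigzag "hbldeoh" into 2 rows:
Placing characters:
  'h' => row 0
  'b' => row 1
  'l' => row 0
  'd' => row 1
  'e' => row 0
  'o' => row 1
  'h' => row 0
Rows:
  Row 0: "hleh"
  Row 1: "bdo"
First row length: 4

4


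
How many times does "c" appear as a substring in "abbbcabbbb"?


Searching for "c" in "abbbcabbbb"
Scanning each position:
  Position 0: "a" => no
  Position 1: "b" => no
  Position 2: "b" => no
  Position 3: "b" => no
  Position 4: "c" => MATCH
  Position 5: "a" => no
  Position 6: "b" => no
  Position 7: "b" => no
  Position 8: "b" => no
  Position 9: "b" => no
Total occurrences: 1

1


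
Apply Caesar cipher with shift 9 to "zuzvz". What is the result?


Caesar cipher: shift "zuzvz" by 9
  'z' (pos 25) + 9 = pos 8 = 'i'
  'u' (pos 20) + 9 = pos 3 = 'd'
  'z' (pos 25) + 9 = pos 8 = 'i'
  'v' (pos 21) + 9 = pos 4 = 'e'
  'z' (pos 25) + 9 = pos 8 = 'i'
Result: idiei

idiei


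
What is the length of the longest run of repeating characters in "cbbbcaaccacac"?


Input: "cbbbcaaccacac"
Scanning for longest run:
  Position 1 ('b'): new char, reset run to 1
  Position 2 ('b'): continues run of 'b', length=2
  Position 3 ('b'): continues run of 'b', length=3
  Position 4 ('c'): new char, reset run to 1
  Position 5 ('a'): new char, reset run to 1
  Position 6 ('a'): continues run of 'a', length=2
  Position 7 ('c'): new char, reset run to 1
  Position 8 ('c'): continues run of 'c', length=2
  Position 9 ('a'): new char, reset run to 1
  Position 10 ('c'): new char, reset run to 1
  Position 11 ('a'): new char, reset run to 1
  Position 12 ('c'): new char, reset run to 1
Longest run: 'b' with length 3

3


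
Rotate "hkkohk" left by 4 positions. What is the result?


Input: "hkkohk", rotate left by 4
First 4 characters: "hkko"
Remaining characters: "hk"
Concatenate remaining + first: "hk" + "hkko" = "hkhkko"

hkhkko


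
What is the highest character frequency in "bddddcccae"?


Input: bddddcccae
Character counts:
  'a': 1
  'b': 1
  'c': 3
  'd': 4
  'e': 1
Maximum frequency: 4

4


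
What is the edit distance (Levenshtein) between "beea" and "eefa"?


Computing edit distance: "beea" -> "eefa"
DP table:
           e    e    f    a
      0    1    2    3    4
  b   1    1    2    3    4
  e   2    1    1    2    3
  e   3    2    1    2    3
  a   4    3    2    2    2
Edit distance = dp[4][4] = 2

2


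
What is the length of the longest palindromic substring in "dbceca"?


Input: "dbceca"
Checking substrings for palindromes:
  [2:5] "cec" (len 3) => palindrome
Longest palindromic substring: "cec" with length 3

3


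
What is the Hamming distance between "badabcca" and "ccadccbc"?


Comparing "badabcca" and "ccadccbc" position by position:
  Position 0: 'b' vs 'c' => differ
  Position 1: 'a' vs 'c' => differ
  Position 2: 'd' vs 'a' => differ
  Position 3: 'a' vs 'd' => differ
  Position 4: 'b' vs 'c' => differ
  Position 5: 'c' vs 'c' => same
  Position 6: 'c' vs 'b' => differ
  Position 7: 'a' vs 'c' => differ
Total differences (Hamming distance): 7

7


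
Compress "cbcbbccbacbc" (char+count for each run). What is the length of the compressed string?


Input: cbcbbccbacbc
Runs:
  'c' x 1 => "c1"
  'b' x 1 => "b1"
  'c' x 1 => "c1"
  'b' x 2 => "b2"
  'c' x 2 => "c2"
  'b' x 1 => "b1"
  'a' x 1 => "a1"
  'c' x 1 => "c1"
  'b' x 1 => "b1"
  'c' x 1 => "c1"
Compressed: "c1b1c1b2c2b1a1c1b1c1"
Compressed length: 20

20


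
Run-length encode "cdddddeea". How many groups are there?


Input: cdddddeea
Scanning for consecutive runs:
  Group 1: 'c' x 1 (positions 0-0)
  Group 2: 'd' x 5 (positions 1-5)
  Group 3: 'e' x 2 (positions 6-7)
  Group 4: 'a' x 1 (positions 8-8)
Total groups: 4

4


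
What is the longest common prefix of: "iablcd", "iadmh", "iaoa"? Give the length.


Words: iablcd, iadmh, iaoa
  Position 0: all 'i' => match
  Position 1: all 'a' => match
  Position 2: ('b', 'd', 'o') => mismatch, stop
LCP = "ia" (length 2)

2


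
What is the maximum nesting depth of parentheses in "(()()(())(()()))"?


Input: "(()()(())(()()))"
Tracking depth:
  Position 0 '(': depth becomes 1
  Position 1 '(': depth becomes 2
  Position 2 ')': depth becomes 1
  Position 3 '(': depth becomes 2
  Position 4 ')': depth becomes 1
  Position 5 '(': depth becomes 2
  Position 6 '(': depth becomes 3
  Position 7 ')': depth becomes 2
  Position 8 ')': depth becomes 1
  Position 9 '(': depth becomes 2
  Position 10 '(': depth becomes 3
  Position 11 ')': depth becomes 2
  Position 12 '(': depth becomes 3
  Position 13 ')': depth becomes 2
  Position 14 ')': depth becomes 1
  Position 15 ')': depth becomes 0
Maximum depth reached: 3

3


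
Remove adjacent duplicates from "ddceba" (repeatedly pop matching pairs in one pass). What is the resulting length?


Input: ddceba
Stack-based adjacent duplicate removal:
  Read 'd': push. Stack: d
  Read 'd': matches stack top 'd' => pop. Stack: (empty)
  Read 'c': push. Stack: c
  Read 'e': push. Stack: ce
  Read 'b': push. Stack: ceb
  Read 'a': push. Stack: ceba
Final stack: "ceba" (length 4)

4


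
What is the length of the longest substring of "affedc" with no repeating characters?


Input: "affedc"
Sliding window (track last position of each char):
  Position 0 ('a'): window [0,0] length 1 -- new best
  Position 1 ('f'): window [0,1] length 2 -- new best
  Position 2 ('f'): repeat (last at 1), move window start to 2
  Position 2 ('f'): window [2,2] length 1
  Position 3 ('e'): window [2,3] length 2
  Position 4 ('d'): window [2,4] length 3 -- new best
  Position 5 ('c'): window [2,5] length 4 -- new best
Longest substring with no repeats: "fedc" with length 4

4


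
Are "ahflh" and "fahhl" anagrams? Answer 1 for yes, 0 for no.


Strings: "ahflh", "fahhl"
Sorted first:  afhhl
Sorted second: afhhl
Sorted forms match => anagrams

1


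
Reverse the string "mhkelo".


Input: mhkelo
Reading characters right to left:
  Position 5: 'o'
  Position 4: 'l'
  Position 3: 'e'
  Position 2: 'k'
  Position 1: 'h'
  Position 0: 'm'
Reversed: olekhm

olekhm


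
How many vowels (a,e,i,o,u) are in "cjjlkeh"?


Input: cjjlkeh
Checking each character:
  'c' at position 0: consonant
  'j' at position 1: consonant
  'j' at position 2: consonant
  'l' at position 3: consonant
  'k' at position 4: consonant
  'e' at position 5: vowel (running total: 1)
  'h' at position 6: consonant
Total vowels: 1

1


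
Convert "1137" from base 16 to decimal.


Input: "1137" in base 16
Positional expansion:
  Digit '1' (value 1) x 16^3 = 4096
  Digit '1' (value 1) x 16^2 = 256
  Digit '3' (value 3) x 16^1 = 48
  Digit '7' (value 7) x 16^0 = 7
Sum = 4407

4407


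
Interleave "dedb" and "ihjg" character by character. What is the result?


Interleaving "dedb" and "ihjg":
  Position 0: 'd' from first, 'i' from second => "di"
  Position 1: 'e' from first, 'h' from second => "eh"
  Position 2: 'd' from first, 'j' from second => "dj"
  Position 3: 'b' from first, 'g' from second => "bg"
Result: diehdjbg

diehdjbg


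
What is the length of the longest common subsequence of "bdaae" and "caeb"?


LCS of "bdaae" and "caeb"
DP table:
           c    a    e    b
      0    0    0    0    0
  b   0    0    0    0    1
  d   0    0    0    0    1
  a   0    0    1    1    1
  a   0    0    1    1    1
  e   0    0    1    2    2
LCS length = dp[5][4] = 2

2


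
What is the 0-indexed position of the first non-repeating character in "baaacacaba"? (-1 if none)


Input: baaacacaba
Character frequencies:
  'a': 6
  'b': 2
  'c': 2
Scanning left to right for freq == 1:
  Position 0 ('b'): freq=2, skip
  Position 1 ('a'): freq=6, skip
  Position 2 ('a'): freq=6, skip
  Position 3 ('a'): freq=6, skip
  Position 4 ('c'): freq=2, skip
  Position 5 ('a'): freq=6, skip
  Position 6 ('c'): freq=2, skip
  Position 7 ('a'): freq=6, skip
  Position 8 ('b'): freq=2, skip
  Position 9 ('a'): freq=6, skip
  No unique character found => answer = -1

-1


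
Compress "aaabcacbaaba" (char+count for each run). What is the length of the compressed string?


Input: aaabcacbaaba
Runs:
  'a' x 3 => "a3"
  'b' x 1 => "b1"
  'c' x 1 => "c1"
  'a' x 1 => "a1"
  'c' x 1 => "c1"
  'b' x 1 => "b1"
  'a' x 2 => "a2"
  'b' x 1 => "b1"
  'a' x 1 => "a1"
Compressed: "a3b1c1a1c1b1a2b1a1"
Compressed length: 18

18


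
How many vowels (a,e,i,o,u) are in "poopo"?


Input: poopo
Checking each character:
  'p' at position 0: consonant
  'o' at position 1: vowel (running total: 1)
  'o' at position 2: vowel (running total: 2)
  'p' at position 3: consonant
  'o' at position 4: vowel (running total: 3)
Total vowels: 3

3


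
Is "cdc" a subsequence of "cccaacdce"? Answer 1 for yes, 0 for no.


Check if "cdc" is a subsequence of "cccaacdce"
Greedy scan:
  Position 0 ('c'): matches sub[0] = 'c'
  Position 1 ('c'): no match needed
  Position 2 ('c'): no match needed
  Position 3 ('a'): no match needed
  Position 4 ('a'): no match needed
  Position 5 ('c'): no match needed
  Position 6 ('d'): matches sub[1] = 'd'
  Position 7 ('c'): matches sub[2] = 'c'
  Position 8 ('e'): no match needed
All 3 characters matched => is a subsequence

1


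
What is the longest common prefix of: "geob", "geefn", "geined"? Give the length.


Words: geob, geefn, geined
  Position 0: all 'g' => match
  Position 1: all 'e' => match
  Position 2: ('o', 'e', 'i') => mismatch, stop
LCP = "ge" (length 2)

2


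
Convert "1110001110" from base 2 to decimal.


Input: "1110001110" in base 2
Positional expansion:
  Digit '1' (value 1) x 2^9 = 512
  Digit '1' (value 1) x 2^8 = 256
  Digit '1' (value 1) x 2^7 = 128
  Digit '0' (value 0) x 2^6 = 0
  Digit '0' (value 0) x 2^5 = 0
  Digit '0' (value 0) x 2^4 = 0
  Digit '1' (value 1) x 2^3 = 8
  Digit '1' (value 1) x 2^2 = 4
  Digit '1' (value 1) x 2^1 = 2
  Digit '0' (value 0) x 2^0 = 0
Sum = 910

910


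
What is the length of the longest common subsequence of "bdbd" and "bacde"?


LCS of "bdbd" and "bacde"
DP table:
           b    a    c    d    e
      0    0    0    0    0    0
  b   0    1    1    1    1    1
  d   0    1    1    1    2    2
  b   0    1    1    1    2    2
  d   0    1    1    1    2    2
LCS length = dp[4][5] = 2

2


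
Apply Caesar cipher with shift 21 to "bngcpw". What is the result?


Caesar cipher: shift "bngcpw" by 21
  'b' (pos 1) + 21 = pos 22 = 'w'
  'n' (pos 13) + 21 = pos 8 = 'i'
  'g' (pos 6) + 21 = pos 1 = 'b'
  'c' (pos 2) + 21 = pos 23 = 'x'
  'p' (pos 15) + 21 = pos 10 = 'k'
  'w' (pos 22) + 21 = pos 17 = 'r'
Result: wibxkr

wibxkr


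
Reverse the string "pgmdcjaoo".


Input: pgmdcjaoo
Reading characters right to left:
  Position 8: 'o'
  Position 7: 'o'
  Position 6: 'a'
  Position 5: 'j'
  Position 4: 'c'
  Position 3: 'd'
  Position 2: 'm'
  Position 1: 'g'
  Position 0: 'p'
Reversed: ooajcdmgp

ooajcdmgp


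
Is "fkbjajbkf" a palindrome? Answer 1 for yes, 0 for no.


Input: fkbjajbkf
Reversed: fkbjajbkf
  Compare pos 0 ('f') with pos 8 ('f'): match
  Compare pos 1 ('k') with pos 7 ('k'): match
  Compare pos 2 ('b') with pos 6 ('b'): match
  Compare pos 3 ('j') with pos 5 ('j'): match
Result: palindrome

1


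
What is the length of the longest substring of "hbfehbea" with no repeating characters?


Input: "hbfehbea"
Sliding window (track last position of each char):
  Position 0 ('h'): window [0,0] length 1 -- new best
  Position 1 ('b'): window [0,1] length 2 -- new best
  Position 2 ('f'): window [0,2] length 3 -- new best
  Position 3 ('e'): window [0,3] length 4 -- new best
  Position 4 ('h'): repeat (last at 0), move window start to 1
  Position 4 ('h'): window [1,4] length 4
  Position 5 ('b'): repeat (last at 1), move window start to 2
  Position 5 ('b'): window [2,5] length 4
  Position 6 ('e'): repeat (last at 3), move window start to 4
  Position 6 ('e'): window [4,6] length 3
  Position 7 ('a'): window [4,7] length 4
Longest substring with no repeats: "hbfe" with length 4

4
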